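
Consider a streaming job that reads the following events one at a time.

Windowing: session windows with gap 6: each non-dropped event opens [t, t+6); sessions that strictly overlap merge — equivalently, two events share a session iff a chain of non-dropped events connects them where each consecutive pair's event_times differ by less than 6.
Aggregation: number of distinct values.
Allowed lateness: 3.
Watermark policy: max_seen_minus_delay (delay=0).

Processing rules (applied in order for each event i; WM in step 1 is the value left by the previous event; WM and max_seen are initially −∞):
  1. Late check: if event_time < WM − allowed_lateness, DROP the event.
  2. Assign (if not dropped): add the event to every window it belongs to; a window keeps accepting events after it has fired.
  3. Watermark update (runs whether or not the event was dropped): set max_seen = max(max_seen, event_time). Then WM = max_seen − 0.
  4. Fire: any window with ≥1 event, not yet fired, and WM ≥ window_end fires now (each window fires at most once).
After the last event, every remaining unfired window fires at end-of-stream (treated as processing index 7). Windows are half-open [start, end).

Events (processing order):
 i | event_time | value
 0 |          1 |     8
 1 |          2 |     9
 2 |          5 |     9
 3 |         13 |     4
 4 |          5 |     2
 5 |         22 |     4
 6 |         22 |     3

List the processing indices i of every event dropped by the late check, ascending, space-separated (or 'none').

i=0 t=1 v=8: → [1,7); WM=1
i=1 t=2 v=9: → [1,8); WM=2
i=2 t=5 v=9: → [1,11); WM=5
i=3 t=13 v=4: → [13,19); WM=13
i=4 t=5 v=2: DROP (t<13-3); WM=13
i=5 t=22 v=4: → [22,28); WM=22
i=6 t=22 v=3: → [22,28); WM=22

4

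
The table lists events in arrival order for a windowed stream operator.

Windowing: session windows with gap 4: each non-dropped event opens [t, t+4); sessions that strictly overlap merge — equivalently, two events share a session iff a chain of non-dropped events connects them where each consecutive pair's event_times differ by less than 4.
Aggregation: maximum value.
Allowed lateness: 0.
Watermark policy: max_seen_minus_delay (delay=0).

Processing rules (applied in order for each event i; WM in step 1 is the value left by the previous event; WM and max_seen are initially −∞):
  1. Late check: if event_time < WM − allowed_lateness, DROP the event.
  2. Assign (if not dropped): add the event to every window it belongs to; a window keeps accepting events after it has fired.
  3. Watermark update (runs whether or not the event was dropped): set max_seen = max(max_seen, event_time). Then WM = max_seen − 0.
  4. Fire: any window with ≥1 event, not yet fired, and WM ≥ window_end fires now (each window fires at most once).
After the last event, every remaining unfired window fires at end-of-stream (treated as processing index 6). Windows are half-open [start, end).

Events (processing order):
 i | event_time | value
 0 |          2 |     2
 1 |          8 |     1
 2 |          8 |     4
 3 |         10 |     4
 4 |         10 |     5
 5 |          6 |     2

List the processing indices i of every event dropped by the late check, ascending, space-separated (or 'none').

5

i=0 t=2 v=2: → [2,6); WM=2
i=1 t=8 v=1: → [8,12); WM=8
i=2 t=8 v=4: → [8,12); WM=8
i=3 t=10 v=4: → [8,14); WM=10
i=4 t=10 v=5: → [8,14); WM=10
i=5 t=6 v=2: DROP (t<10-0); WM=10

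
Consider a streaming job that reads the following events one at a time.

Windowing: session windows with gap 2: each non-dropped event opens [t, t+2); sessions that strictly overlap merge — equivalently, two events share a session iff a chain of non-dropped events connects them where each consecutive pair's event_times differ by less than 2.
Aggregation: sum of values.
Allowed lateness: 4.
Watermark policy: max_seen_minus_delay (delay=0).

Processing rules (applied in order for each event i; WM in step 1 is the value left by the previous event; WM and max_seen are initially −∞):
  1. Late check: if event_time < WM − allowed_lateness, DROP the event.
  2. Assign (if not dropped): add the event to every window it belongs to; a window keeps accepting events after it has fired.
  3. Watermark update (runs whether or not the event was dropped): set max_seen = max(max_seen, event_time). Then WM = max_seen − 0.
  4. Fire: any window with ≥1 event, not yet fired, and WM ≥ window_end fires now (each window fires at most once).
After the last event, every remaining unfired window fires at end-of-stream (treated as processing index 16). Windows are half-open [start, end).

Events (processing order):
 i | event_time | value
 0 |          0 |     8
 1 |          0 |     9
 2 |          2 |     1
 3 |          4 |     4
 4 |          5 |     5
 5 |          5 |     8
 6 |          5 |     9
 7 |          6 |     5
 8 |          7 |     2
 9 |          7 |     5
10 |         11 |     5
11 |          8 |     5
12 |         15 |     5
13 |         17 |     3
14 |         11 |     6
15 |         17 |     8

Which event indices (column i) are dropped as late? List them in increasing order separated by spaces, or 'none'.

i=0 t=0 v=8: → [0,2); WM=0
i=1 t=0 v=9: → [0,2); WM=0
i=2 t=2 v=1: → [2,4); WM=2
i=3 t=4 v=4: → [4,6); WM=4
i=4 t=5 v=5: → [4,7); WM=5
i=5 t=5 v=8: → [4,7); WM=5
i=6 t=5 v=9: → [4,7); WM=5
i=7 t=6 v=5: → [4,8); WM=6
i=8 t=7 v=2: → [4,9); WM=7
i=9 t=7 v=5: → [4,9); WM=7
i=10 t=11 v=5: → [11,13); WM=11
i=11 t=8 v=5: → [4,10); WM=11
i=12 t=15 v=5: → [15,17); WM=15
i=13 t=17 v=3: → [17,19); WM=17
i=14 t=11 v=6: DROP (t<17-4); WM=17
i=15 t=17 v=8: → [17,19); WM=17

14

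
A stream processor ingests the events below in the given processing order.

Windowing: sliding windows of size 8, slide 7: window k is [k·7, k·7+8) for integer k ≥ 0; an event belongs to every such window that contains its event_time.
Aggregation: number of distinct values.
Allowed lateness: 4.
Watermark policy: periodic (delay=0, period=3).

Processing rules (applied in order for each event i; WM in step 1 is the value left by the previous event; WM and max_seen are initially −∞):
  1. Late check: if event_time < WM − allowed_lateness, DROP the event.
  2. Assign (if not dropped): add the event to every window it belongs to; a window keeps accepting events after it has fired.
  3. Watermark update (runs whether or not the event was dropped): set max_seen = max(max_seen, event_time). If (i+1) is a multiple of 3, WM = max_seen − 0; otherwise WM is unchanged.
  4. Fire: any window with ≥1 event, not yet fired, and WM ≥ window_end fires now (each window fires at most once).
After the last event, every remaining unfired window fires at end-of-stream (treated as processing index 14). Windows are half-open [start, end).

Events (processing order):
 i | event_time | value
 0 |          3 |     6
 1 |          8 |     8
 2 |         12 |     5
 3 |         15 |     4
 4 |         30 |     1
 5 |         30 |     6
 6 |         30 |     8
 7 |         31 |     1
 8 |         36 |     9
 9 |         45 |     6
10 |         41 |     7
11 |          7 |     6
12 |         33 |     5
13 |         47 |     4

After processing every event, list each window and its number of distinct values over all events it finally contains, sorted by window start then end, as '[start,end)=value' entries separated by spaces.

i=0 t=3 v=6: → [0,8); WM=−∞
i=1 t=8 v=8: → [7,15); WM=−∞
i=2 t=12 v=5: → [7,15); WM=12; [0,8) fires=1
i=3 t=15 v=4: → [14,22); WM=12
i=4 t=30 v=1: → [28,36); WM=12
i=5 t=30 v=6: → [28,36); WM=30; [7,15) fires=2 [14,22) fires=1
i=6 t=30 v=8: → [28,36); WM=30
i=7 t=31 v=1: → [28,36); WM=30
i=8 t=36 v=9: → [35,43); WM=36; [28,36) fires=3
i=9 t=45 v=6: → [42,50); WM=36
i=10 t=41 v=7: → [35,43); WM=36
i=11 t=7 v=6: DROP (t<36-4); WM=45; [35,43) fires=2
i=12 t=33 v=5: DROP (t<45-4); WM=45
i=13 t=47 v=4: → [42,50); WM=45

[0,8)=1 [7,15)=2 [14,22)=1 [28,36)=3 [35,43)=2 [42,50)=2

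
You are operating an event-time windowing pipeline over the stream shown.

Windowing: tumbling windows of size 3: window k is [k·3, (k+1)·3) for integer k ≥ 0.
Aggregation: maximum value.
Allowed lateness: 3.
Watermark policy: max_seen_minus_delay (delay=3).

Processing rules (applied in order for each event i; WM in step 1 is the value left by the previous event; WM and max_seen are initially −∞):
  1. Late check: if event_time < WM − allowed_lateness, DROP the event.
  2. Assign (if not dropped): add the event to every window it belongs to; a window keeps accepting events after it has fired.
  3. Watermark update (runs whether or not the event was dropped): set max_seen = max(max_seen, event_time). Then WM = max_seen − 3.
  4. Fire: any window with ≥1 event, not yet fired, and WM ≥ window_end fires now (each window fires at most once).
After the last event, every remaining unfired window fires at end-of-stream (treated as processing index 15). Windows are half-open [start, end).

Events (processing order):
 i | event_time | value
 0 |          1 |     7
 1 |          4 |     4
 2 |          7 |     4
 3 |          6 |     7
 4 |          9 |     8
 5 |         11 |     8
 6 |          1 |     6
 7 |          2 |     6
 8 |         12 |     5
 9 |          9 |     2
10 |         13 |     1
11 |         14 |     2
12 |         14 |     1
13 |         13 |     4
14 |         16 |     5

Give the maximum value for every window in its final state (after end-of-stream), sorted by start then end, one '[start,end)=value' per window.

[0,3)=7 [3,6)=4 [6,9)=7 [9,12)=8 [12,15)=5 [15,18)=5

i=0 t=1 v=7: → [0,3); WM=-2
i=1 t=4 v=4: → [3,6); WM=1
i=2 t=7 v=4: → [6,9); WM=4; [0,3) fires=7
i=3 t=6 v=7: → [6,9); WM=4
i=4 t=9 v=8: → [9,12); WM=6; [3,6) fires=4
i=5 t=11 v=8: → [9,12); WM=8
i=6 t=1 v=6: DROP (t<8-3); WM=8
i=7 t=2 v=6: DROP (t<8-3); WM=8
i=8 t=12 v=5: → [12,15); WM=9; [6,9) fires=7
i=9 t=9 v=2: → [9,12); WM=9
i=10 t=13 v=1: → [12,15); WM=10
i=11 t=14 v=2: → [12,15); WM=11
i=12 t=14 v=1: → [12,15); WM=11
i=13 t=13 v=4: → [12,15); WM=11
i=14 t=16 v=5: → [15,18); WM=13; [9,12) fires=8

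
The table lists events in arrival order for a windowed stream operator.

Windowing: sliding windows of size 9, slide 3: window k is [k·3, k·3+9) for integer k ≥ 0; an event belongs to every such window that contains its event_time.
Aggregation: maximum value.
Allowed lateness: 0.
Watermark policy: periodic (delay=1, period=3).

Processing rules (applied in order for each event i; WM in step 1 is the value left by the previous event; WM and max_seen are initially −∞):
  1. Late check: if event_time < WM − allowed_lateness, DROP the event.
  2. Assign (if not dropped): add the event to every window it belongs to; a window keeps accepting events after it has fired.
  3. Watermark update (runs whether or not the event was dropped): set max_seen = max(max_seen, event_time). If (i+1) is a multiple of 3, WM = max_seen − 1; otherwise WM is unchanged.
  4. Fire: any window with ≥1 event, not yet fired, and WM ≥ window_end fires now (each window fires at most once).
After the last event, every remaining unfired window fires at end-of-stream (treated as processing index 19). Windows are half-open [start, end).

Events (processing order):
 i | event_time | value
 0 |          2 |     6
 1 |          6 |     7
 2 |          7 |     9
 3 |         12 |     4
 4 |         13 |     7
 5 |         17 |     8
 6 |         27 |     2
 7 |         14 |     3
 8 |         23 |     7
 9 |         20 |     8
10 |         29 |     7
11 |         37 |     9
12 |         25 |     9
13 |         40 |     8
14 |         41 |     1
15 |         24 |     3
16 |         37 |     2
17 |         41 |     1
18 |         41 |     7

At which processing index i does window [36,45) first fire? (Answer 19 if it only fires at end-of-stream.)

19

i=0 t=2 v=6: → [0,9); WM=−∞
i=1 t=6 v=7: → [6,15),[3,12),[0,9); WM=−∞
i=2 t=7 v=9: → [6,15),[3,12),[0,9); WM=6
i=3 t=12 v=4: → [12,21),[9,18),[6,15); WM=6
i=4 t=13 v=7: → [12,21),[9,18),[6,15); WM=6
i=5 t=17 v=8: → [15,24),[12,21),[9,18); WM=16; [0,9) fires=9 [3,12) fires=9 [6,15) fires=9
i=6 t=27 v=2: → [27,36),[24,33),[21,30); WM=16
i=7 t=14 v=3: DROP (t<16-0); WM=16
i=8 t=23 v=7: → [21,30),[18,27),[15,24); WM=26; [9,18) fires=8 [12,21) fires=8 [15,24) fires=8
i=9 t=20 v=8: DROP (t<26-0); WM=26
i=10 t=29 v=7: → [27,36),[24,33),[21,30); WM=26
i=11 t=37 v=9: → [36,45),[33,42),[30,39); WM=36; [18,27) fires=7 [21,30) fires=7 [24,33) fires=7 [27,36) fires=7
i=12 t=25 v=9: DROP (t<36-0); WM=36
i=13 t=40 v=8: → [39,48),[36,45),[33,42); WM=36
i=14 t=41 v=1: → [39,48),[36,45),[33,42); WM=40; [30,39) fires=9
i=15 t=24 v=3: DROP (t<40-0); WM=40
i=16 t=37 v=2: DROP (t<40-0); WM=40
i=17 t=41 v=1: → [39,48),[36,45),[33,42); WM=40
i=18 t=41 v=7: → [39,48),[36,45),[33,42); WM=40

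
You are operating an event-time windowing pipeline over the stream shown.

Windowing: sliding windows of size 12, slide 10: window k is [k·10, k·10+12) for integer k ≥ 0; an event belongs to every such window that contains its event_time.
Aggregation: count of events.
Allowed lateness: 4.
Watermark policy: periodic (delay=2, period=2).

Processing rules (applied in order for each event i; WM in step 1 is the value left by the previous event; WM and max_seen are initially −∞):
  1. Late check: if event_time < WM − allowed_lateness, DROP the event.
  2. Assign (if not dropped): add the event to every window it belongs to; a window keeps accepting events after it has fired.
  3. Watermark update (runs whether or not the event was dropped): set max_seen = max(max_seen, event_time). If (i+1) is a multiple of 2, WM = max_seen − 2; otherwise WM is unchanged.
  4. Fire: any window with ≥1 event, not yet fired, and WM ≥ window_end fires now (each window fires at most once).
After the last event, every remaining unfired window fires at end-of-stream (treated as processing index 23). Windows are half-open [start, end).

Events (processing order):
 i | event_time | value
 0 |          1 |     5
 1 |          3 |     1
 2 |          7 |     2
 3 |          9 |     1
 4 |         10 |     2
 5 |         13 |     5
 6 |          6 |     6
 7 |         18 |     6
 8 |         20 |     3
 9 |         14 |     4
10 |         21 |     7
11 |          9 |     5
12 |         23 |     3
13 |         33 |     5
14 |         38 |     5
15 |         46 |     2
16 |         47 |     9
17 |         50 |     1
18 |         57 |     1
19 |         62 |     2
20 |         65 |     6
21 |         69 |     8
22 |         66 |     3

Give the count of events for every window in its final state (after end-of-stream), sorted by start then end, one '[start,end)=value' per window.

i=0 t=1 v=5: → [0,12); WM=−∞
i=1 t=3 v=1: → [0,12); WM=1
i=2 t=7 v=2: → [0,12); WM=1
i=3 t=9 v=1: → [0,12); WM=7
i=4 t=10 v=2: → [10,22),[0,12); WM=7
i=5 t=13 v=5: → [10,22); WM=11
i=6 t=6 v=6: DROP (t<11-4); WM=11
i=7 t=18 v=6: → [10,22); WM=16; [0,12) fires=5
i=8 t=20 v=3: → [20,32),[10,22); WM=16
i=9 t=14 v=4: → [10,22); WM=18
i=10 t=21 v=7: → [20,32),[10,22); WM=18
i=11 t=9 v=5: DROP (t<18-4); WM=19
i=12 t=23 v=3: → [20,32); WM=19
i=13 t=33 v=5: → [30,42); WM=31; [10,22) fires=6
i=14 t=38 v=5: → [30,42); WM=31
i=15 t=46 v=2: → [40,52); WM=44; [20,32) fires=3 [30,42) fires=2
i=16 t=47 v=9: → [40,52); WM=44
i=17 t=50 v=1: → [50,62),[40,52); WM=48
i=18 t=57 v=1: → [50,62); WM=48
i=19 t=62 v=2: → [60,72); WM=60; [40,52) fires=3
i=20 t=65 v=6: → [60,72); WM=60
i=21 t=69 v=8: → [60,72); WM=67; [50,62) fires=2
i=22 t=66 v=3: → [60,72); WM=67

[0,12)=5 [10,22)=6 [20,32)=3 [30,42)=2 [40,52)=3 [50,62)=2 [60,72)=4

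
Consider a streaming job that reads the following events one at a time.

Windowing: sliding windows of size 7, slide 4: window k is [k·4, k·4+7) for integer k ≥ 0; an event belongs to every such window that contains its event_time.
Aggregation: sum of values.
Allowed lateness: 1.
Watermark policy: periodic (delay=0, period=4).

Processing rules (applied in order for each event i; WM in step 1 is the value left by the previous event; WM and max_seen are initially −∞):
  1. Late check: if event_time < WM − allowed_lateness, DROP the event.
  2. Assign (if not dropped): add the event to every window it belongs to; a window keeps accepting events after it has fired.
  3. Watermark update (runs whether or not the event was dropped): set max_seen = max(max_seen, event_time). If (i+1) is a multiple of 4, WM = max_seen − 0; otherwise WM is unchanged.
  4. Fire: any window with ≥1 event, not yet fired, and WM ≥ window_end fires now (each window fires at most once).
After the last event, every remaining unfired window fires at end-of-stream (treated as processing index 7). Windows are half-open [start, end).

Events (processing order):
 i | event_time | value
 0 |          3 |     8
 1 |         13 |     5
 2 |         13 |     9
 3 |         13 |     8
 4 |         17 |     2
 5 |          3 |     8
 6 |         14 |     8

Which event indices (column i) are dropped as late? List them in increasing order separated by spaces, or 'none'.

i=0 t=3 v=8: → [0,7); WM=−∞
i=1 t=13 v=5: → [12,19),[8,15); WM=−∞
i=2 t=13 v=9: → [12,19),[8,15); WM=−∞
i=3 t=13 v=8: → [12,19),[8,15); WM=13; [0,7) fires=8
i=4 t=17 v=2: → [16,23),[12,19); WM=13
i=5 t=3 v=8: DROP (t<13-1); WM=13
i=6 t=14 v=8: → [12,19),[8,15); WM=13

5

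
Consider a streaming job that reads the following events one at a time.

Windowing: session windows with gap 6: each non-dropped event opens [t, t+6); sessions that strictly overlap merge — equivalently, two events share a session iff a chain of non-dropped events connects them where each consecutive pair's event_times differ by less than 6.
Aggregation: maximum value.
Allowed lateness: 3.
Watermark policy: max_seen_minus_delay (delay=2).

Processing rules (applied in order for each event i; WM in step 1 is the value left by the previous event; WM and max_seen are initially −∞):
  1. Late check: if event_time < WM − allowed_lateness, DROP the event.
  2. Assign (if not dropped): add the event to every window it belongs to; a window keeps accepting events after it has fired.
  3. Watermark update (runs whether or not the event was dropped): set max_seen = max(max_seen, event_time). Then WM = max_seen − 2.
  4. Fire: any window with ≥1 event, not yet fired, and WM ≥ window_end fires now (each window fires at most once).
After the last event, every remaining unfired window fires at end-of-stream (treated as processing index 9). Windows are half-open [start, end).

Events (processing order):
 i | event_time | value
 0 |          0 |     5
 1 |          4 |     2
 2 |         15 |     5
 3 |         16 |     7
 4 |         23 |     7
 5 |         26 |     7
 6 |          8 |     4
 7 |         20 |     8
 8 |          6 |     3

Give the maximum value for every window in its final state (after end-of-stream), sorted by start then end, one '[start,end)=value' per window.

i=0 t=0 v=5: → [0,6); WM=-2
i=1 t=4 v=2: → [0,10); WM=2
i=2 t=15 v=5: → [15,21); WM=13
i=3 t=16 v=7: → [15,22); WM=14
i=4 t=23 v=7: → [23,29); WM=21
i=5 t=26 v=7: → [23,32); WM=24
i=6 t=8 v=4: DROP (t<24-3); WM=24
i=7 t=20 v=8: DROP (t<24-3); WM=24
i=8 t=6 v=3: DROP (t<24-3); WM=24

[0,10)=5 [15,22)=7 [23,32)=7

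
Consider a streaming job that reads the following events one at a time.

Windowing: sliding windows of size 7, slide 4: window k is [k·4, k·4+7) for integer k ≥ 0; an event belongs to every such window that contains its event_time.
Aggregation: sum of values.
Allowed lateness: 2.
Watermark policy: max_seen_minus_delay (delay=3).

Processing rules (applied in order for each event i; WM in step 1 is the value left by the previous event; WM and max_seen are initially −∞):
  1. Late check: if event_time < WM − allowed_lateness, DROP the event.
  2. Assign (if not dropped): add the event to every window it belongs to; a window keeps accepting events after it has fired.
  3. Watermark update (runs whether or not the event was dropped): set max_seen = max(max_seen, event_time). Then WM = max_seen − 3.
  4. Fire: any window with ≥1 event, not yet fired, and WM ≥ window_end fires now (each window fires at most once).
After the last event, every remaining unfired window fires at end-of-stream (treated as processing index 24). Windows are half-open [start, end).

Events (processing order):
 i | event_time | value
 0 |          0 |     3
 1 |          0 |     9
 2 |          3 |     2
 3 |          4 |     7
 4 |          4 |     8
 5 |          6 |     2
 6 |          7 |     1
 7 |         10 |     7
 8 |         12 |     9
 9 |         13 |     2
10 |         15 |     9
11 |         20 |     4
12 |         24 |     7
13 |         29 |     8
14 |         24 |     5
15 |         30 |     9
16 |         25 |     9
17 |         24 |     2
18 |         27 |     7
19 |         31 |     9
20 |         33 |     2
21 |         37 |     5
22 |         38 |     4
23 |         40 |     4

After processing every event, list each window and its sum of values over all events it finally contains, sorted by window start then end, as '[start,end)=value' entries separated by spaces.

[0,7)=31 [4,11)=25 [8,15)=18 [12,19)=20 [16,23)=4 [20,27)=25 [24,31)=45 [28,35)=28 [32,39)=11 [36,43)=13 [40,47)=4

i=0 t=0 v=3: → [0,7); WM=-3
i=1 t=0 v=9: → [0,7); WM=-3
i=2 t=3 v=2: → [0,7); WM=0
i=3 t=4 v=7: → [4,11),[0,7); WM=1
i=4 t=4 v=8: → [4,11),[0,7); WM=1
i=5 t=6 v=2: → [4,11),[0,7); WM=3
i=6 t=7 v=1: → [4,11); WM=4
i=7 t=10 v=7: → [8,15),[4,11); WM=7; [0,7) fires=31
i=8 t=12 v=9: → [12,19),[8,15); WM=9
i=9 t=13 v=2: → [12,19),[8,15); WM=10
i=10 t=15 v=9: → [12,19); WM=12; [4,11) fires=25
i=11 t=20 v=4: → [20,27),[16,23); WM=17; [8,15) fires=18
i=12 t=24 v=7: → [24,31),[20,27); WM=21; [12,19) fires=20
i=13 t=29 v=8: → [28,35),[24,31); WM=26; [16,23) fires=4
i=14 t=24 v=5: → [24,31),[20,27); WM=26
i=15 t=30 v=9: → [28,35),[24,31); WM=27; [20,27) fires=16
i=16 t=25 v=9: → [24,31),[20,27); WM=27
i=17 t=24 v=2: DROP (t<27-2); WM=27
i=18 t=27 v=7: → [24,31); WM=27
i=19 t=31 v=9: → [28,35); WM=28
i=20 t=33 v=2: → [32,39),[28,35); WM=30
i=21 t=37 v=5: → [36,43),[32,39); WM=34; [24,31) fires=45
i=22 t=38 v=4: → [36,43),[32,39); WM=35; [28,35) fires=28
i=23 t=40 v=4: → [40,47),[36,43); WM=37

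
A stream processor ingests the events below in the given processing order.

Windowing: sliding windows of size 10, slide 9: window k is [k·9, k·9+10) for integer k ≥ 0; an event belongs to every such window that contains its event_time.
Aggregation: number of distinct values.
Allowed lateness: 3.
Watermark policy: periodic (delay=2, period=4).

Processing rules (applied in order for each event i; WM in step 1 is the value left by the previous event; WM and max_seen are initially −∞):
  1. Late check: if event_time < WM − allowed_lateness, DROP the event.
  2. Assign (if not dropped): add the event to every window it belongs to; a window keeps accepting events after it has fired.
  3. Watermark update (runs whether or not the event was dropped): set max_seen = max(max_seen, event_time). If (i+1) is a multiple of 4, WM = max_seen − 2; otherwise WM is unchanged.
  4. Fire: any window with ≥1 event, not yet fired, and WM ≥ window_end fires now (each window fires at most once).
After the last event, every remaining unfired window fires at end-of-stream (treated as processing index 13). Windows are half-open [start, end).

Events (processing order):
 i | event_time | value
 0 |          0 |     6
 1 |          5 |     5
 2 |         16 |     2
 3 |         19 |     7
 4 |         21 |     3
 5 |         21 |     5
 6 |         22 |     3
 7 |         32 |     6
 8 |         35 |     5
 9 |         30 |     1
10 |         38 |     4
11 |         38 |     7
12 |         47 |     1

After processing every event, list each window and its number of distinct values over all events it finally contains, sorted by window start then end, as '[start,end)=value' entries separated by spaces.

i=0 t=0 v=6: → [0,10); WM=−∞
i=1 t=5 v=5: → [0,10); WM=−∞
i=2 t=16 v=2: → [9,19); WM=−∞
i=3 t=19 v=7: → [18,28); WM=17; [0,10) fires=2
i=4 t=21 v=3: → [18,28); WM=17
i=5 t=21 v=5: → [18,28); WM=17
i=6 t=22 v=3: → [18,28); WM=17
i=7 t=32 v=6: → [27,37); WM=30; [9,19) fires=1 [18,28) fires=3
i=8 t=35 v=5: → [27,37); WM=30
i=9 t=30 v=1: → [27,37); WM=30
i=10 t=38 v=4: → [36,46); WM=30
i=11 t=38 v=7: → [36,46); WM=36
i=12 t=47 v=1: → [45,55); WM=36

[0,10)=2 [9,19)=1 [18,28)=3 [27,37)=3 [36,46)=2 [45,55)=1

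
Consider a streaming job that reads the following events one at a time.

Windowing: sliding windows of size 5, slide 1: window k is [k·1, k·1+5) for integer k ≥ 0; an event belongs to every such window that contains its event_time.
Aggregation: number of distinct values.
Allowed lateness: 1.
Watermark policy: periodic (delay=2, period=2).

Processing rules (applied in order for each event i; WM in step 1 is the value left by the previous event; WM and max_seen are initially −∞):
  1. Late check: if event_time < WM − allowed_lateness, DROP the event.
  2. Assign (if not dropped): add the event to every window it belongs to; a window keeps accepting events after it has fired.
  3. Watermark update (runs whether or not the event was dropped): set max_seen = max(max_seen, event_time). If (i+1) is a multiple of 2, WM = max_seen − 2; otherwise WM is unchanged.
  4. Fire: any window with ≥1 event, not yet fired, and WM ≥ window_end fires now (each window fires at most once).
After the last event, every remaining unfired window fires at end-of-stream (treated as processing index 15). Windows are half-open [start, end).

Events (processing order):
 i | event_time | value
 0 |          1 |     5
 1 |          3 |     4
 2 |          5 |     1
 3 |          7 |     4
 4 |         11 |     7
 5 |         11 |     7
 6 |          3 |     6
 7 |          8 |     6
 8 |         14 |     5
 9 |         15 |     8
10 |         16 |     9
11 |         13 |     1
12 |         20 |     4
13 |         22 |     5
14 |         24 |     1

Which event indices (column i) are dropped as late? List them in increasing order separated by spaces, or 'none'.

i=0 t=1 v=5: → [1,6),[0,5); WM=−∞
i=1 t=3 v=4: → [3,8),[2,7),[1,6),[0,5); WM=1
i=2 t=5 v=1: → [5,10),[4,9),[3,8),[2,7),[1,6); WM=1
i=3 t=7 v=4: → [7,12),[6,11),[5,10),[4,9),[3,8); WM=5; [0,5) fires=2
i=4 t=11 v=7: → [11,16),[10,15),[9,14),[8,13),[7,12); WM=5
i=5 t=11 v=7: → [11,16),[10,15),[9,14),[8,13),[7,12); WM=9; [1,6) fires=3 [2,7) fires=2 [3,8) fires=2 [4,9) fires=2
i=6 t=3 v=6: DROP (t<9-1); WM=9
i=7 t=8 v=6: → [8,13),[7,12),[6,11),[5,10),[4,9); WM=9
i=8 t=14 v=5: → [14,19),[13,18),[12,17),[11,16),[10,15); WM=9
i=9 t=15 v=8: → [15,20),[14,19),[13,18),[12,17),[11,16); WM=13; [5,10) fires=3 [6,11) fires=2 [7,12) fires=3 [8,13) fires=2
i=10 t=16 v=9: → [16,21),[15,20),[14,19),[13,18),[12,17); WM=13
i=11 t=13 v=1: → [13,18),[12,17),[11,16),[10,15),[9,14); WM=14; [9,14) fires=2
i=12 t=20 v=4: → [20,25),[19,24),[18,23),[17,22),[16,21); WM=14
i=13 t=22 v=5: → [22,27),[21,26),[20,25),[19,24),[18,23); WM=20; [10,15) fires=3 [11,16) fires=4 [12,17) fires=4 [13,18) fires=4 [14,19) fires=3 [15,20) fires=2
i=14 t=24 v=1: → [24,29),[23,28),[22,27),[21,26),[20,25); WM=20

6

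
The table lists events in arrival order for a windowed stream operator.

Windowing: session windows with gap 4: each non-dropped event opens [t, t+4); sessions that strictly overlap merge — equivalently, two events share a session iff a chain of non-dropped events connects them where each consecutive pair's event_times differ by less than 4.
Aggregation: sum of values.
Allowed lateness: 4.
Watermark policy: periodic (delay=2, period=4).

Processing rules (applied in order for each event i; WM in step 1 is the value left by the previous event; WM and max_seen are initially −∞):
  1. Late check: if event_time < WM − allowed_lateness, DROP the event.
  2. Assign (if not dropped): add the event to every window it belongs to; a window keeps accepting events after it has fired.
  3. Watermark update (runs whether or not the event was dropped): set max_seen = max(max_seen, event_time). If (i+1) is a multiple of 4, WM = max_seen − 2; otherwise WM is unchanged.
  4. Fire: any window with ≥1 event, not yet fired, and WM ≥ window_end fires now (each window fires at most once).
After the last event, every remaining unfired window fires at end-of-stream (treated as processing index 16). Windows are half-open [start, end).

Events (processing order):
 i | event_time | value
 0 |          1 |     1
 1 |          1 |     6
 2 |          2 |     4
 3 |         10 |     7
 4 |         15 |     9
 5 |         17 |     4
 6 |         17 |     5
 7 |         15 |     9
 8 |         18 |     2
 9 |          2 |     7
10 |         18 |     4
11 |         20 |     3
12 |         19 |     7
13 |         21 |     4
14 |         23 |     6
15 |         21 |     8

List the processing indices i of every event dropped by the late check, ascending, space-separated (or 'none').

9

i=0 t=1 v=1: → [1,5); WM=−∞
i=1 t=1 v=6: → [1,5); WM=−∞
i=2 t=2 v=4: → [1,6); WM=−∞
i=3 t=10 v=7: → [10,14); WM=8
i=4 t=15 v=9: → [15,19); WM=8
i=5 t=17 v=4: → [15,21); WM=8
i=6 t=17 v=5: → [15,21); WM=8
i=7 t=15 v=9: → [15,21); WM=15
i=8 t=18 v=2: → [15,22); WM=15
i=9 t=2 v=7: DROP (t<15-4); WM=15
i=10 t=18 v=4: → [15,22); WM=15
i=11 t=20 v=3: → [15,24); WM=18
i=12 t=19 v=7: → [15,24); WM=18
i=13 t=21 v=4: → [15,25); WM=18
i=14 t=23 v=6: → [15,27); WM=18
i=15 t=21 v=8: → [15,27); WM=21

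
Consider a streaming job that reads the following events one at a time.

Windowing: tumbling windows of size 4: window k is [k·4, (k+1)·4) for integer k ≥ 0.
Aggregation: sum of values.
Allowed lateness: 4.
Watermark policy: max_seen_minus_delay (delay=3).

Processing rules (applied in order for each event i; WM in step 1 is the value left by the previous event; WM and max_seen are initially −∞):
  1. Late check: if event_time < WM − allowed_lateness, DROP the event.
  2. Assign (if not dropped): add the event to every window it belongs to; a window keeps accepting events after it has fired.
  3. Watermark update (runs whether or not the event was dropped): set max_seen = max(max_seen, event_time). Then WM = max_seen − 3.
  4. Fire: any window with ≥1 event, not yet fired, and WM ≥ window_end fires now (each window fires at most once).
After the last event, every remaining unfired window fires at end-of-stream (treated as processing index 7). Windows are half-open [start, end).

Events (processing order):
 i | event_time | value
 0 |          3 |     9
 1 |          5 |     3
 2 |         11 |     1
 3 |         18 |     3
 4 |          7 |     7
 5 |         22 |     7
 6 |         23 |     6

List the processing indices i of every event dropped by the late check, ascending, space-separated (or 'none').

4

i=0 t=3 v=9: → [0,4); WM=0
i=1 t=5 v=3: → [4,8); WM=2
i=2 t=11 v=1: → [8,12); WM=8; [0,4) fires=9 [4,8) fires=3
i=3 t=18 v=3: → [16,20); WM=15; [8,12) fires=1
i=4 t=7 v=7: DROP (t<15-4); WM=15
i=5 t=22 v=7: → [20,24); WM=19
i=6 t=23 v=6: → [20,24); WM=20; [16,20) fires=3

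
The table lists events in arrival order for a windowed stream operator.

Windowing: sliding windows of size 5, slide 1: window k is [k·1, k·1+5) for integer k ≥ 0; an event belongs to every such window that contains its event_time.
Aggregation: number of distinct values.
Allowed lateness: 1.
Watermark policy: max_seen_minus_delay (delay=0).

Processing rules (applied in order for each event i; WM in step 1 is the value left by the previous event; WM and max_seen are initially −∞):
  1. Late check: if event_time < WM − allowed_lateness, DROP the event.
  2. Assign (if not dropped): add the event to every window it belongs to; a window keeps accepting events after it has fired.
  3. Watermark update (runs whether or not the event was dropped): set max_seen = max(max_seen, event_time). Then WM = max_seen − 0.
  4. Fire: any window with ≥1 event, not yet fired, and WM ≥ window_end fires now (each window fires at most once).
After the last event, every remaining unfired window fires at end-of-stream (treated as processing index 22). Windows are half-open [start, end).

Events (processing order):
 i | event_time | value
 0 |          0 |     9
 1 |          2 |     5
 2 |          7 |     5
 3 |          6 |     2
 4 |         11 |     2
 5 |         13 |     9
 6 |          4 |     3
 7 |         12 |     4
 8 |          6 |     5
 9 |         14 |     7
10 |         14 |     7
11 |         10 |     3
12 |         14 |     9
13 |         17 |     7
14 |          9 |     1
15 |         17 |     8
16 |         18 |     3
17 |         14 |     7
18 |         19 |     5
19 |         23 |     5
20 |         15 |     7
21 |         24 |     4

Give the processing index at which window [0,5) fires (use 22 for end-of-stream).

i=0 t=0 v=9: → [0,5); WM=0
i=1 t=2 v=5: → [2,7),[1,6),[0,5); WM=2
i=2 t=7 v=5: → [7,12),[6,11),[5,10),[4,9),[3,8); WM=7; [0,5) fires=2 [1,6) fires=1 [2,7) fires=1
i=3 t=6 v=2: → [6,11),[5,10),[4,9),[3,8),[2,7); WM=7
i=4 t=11 v=2: → [11,16),[10,15),[9,14),[8,13),[7,12); WM=11; [3,8) fires=2 [4,9) fires=2 [5,10) fires=2 [6,11) fires=2
i=5 t=13 v=9: → [13,18),[12,17),[11,16),[10,15),[9,14); WM=13; [7,12) fires=2 [8,13) fires=1
i=6 t=4 v=3: DROP (t<13-1); WM=13
i=7 t=12 v=4: → [12,17),[11,16),[10,15),[9,14),[8,13); WM=13
i=8 t=6 v=5: DROP (t<13-1); WM=13
i=9 t=14 v=7: → [14,19),[13,18),[12,17),[11,16),[10,15); WM=14; [9,14) fires=3
i=10 t=14 v=7: → [14,19),[13,18),[12,17),[11,16),[10,15); WM=14
i=11 t=10 v=3: DROP (t<14-1); WM=14
i=12 t=14 v=9: → [14,19),[13,18),[12,17),[11,16),[10,15); WM=14
i=13 t=17 v=7: → [17,22),[16,21),[15,20),[14,19),[13,18); WM=17; [10,15) fires=4 [11,16) fires=4 [12,17) fires=3
i=14 t=9 v=1: DROP (t<17-1); WM=17
i=15 t=17 v=8: → [17,22),[16,21),[15,20),[14,19),[13,18); WM=17
i=16 t=18 v=3: → [18,23),[17,22),[16,21),[15,20),[14,19); WM=18; [13,18) fires=3
i=17 t=14 v=7: DROP (t<18-1); WM=18
i=18 t=19 v=5: → [19,24),[18,23),[17,22),[16,21),[15,20); WM=19; [14,19) fires=4
i=19 t=23 v=5: → [23,28),[22,27),[21,26),[20,25),[19,24); WM=23; [15,20) fires=4 [16,21) fires=4 [17,22) fires=4 [18,23) fires=2
i=20 t=15 v=7: DROP (t<23-1); WM=23
i=21 t=24 v=4: → [24,29),[23,28),[22,27),[21,26),[20,25); WM=24; [19,24) fires=1

2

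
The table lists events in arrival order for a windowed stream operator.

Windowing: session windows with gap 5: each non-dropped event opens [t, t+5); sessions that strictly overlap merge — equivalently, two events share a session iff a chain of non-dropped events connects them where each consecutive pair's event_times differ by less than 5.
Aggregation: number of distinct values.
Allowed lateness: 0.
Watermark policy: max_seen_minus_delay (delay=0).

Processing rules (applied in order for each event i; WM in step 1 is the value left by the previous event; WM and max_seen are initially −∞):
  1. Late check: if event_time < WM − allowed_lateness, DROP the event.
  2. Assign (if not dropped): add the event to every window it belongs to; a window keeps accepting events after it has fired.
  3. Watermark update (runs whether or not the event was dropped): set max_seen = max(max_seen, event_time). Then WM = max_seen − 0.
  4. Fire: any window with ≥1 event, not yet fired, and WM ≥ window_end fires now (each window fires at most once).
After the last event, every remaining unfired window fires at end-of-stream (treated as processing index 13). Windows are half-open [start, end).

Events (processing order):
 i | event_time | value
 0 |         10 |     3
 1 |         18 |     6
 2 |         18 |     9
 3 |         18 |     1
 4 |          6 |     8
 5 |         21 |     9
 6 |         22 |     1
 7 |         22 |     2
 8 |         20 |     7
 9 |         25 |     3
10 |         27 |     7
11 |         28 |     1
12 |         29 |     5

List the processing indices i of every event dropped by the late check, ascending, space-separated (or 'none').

4 8

i=0 t=10 v=3: → [10,15); WM=10
i=1 t=18 v=6: → [18,23); WM=18
i=2 t=18 v=9: → [18,23); WM=18
i=3 t=18 v=1: → [18,23); WM=18
i=4 t=6 v=8: DROP (t<18-0); WM=18
i=5 t=21 v=9: → [18,26); WM=21
i=6 t=22 v=1: → [18,27); WM=22
i=7 t=22 v=2: → [18,27); WM=22
i=8 t=20 v=7: DROP (t<22-0); WM=22
i=9 t=25 v=3: → [18,30); WM=25
i=10 t=27 v=7: → [18,32); WM=27
i=11 t=28 v=1: → [18,33); WM=28
i=12 t=29 v=5: → [18,34); WM=29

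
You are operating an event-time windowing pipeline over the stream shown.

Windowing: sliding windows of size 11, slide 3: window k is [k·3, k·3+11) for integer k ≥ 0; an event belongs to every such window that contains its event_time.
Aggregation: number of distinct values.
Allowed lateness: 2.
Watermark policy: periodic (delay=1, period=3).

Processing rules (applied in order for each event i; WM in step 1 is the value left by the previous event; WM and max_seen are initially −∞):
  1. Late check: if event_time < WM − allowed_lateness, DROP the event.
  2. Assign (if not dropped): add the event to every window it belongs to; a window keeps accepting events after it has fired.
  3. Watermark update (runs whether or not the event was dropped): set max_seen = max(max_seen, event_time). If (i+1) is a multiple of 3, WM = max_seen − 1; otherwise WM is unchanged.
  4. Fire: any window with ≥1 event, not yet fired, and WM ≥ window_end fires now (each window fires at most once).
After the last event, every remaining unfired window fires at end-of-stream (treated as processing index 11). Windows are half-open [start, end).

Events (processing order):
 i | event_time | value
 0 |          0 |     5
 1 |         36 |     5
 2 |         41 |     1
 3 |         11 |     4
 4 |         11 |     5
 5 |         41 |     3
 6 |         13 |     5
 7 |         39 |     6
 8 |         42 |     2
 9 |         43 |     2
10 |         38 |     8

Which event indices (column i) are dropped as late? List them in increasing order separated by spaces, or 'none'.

i=0 t=0 v=5: → [0,11); WM=−∞
i=1 t=36 v=5: → [36,47),[33,44),[30,41),[27,38); WM=−∞
i=2 t=41 v=1: → [39,50),[36,47),[33,44); WM=40; [0,11) fires=1 [27,38) fires=1
i=3 t=11 v=4: DROP (t<40-2); WM=40
i=4 t=11 v=5: DROP (t<40-2); WM=40
i=5 t=41 v=3: → [39,50),[36,47),[33,44); WM=40
i=6 t=13 v=5: DROP (t<40-2); WM=40
i=7 t=39 v=6: → [39,50),[36,47),[33,44),[30,41); WM=40
i=8 t=42 v=2: → [42,53),[39,50),[36,47),[33,44); WM=41; [30,41) fires=2
i=9 t=43 v=2: → [42,53),[39,50),[36,47),[33,44); WM=41
i=10 t=38 v=8: DROP (t<41-2); WM=41

3 4 6 10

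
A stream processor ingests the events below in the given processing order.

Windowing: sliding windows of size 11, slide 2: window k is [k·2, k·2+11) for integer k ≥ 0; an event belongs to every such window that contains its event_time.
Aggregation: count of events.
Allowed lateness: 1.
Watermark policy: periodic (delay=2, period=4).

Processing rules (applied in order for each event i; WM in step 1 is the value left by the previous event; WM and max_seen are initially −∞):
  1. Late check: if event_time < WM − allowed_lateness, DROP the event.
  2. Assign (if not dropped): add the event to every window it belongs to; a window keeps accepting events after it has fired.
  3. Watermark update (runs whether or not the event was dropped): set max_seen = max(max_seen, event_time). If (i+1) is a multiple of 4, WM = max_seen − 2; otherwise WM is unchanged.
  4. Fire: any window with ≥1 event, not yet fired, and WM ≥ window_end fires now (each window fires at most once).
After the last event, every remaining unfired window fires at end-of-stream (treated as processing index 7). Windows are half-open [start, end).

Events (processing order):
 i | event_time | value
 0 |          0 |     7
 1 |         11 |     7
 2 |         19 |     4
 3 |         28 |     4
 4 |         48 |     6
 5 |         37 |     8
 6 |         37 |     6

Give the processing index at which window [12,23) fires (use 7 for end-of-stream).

i=0 t=0 v=7: → [0,11); WM=−∞
i=1 t=11 v=7: → [10,21),[8,19),[6,17),[4,15),[2,13); WM=−∞
i=2 t=19 v=4: → [18,29),[16,27),[14,25),[12,23),[10,21); WM=−∞
i=3 t=28 v=4: → [28,39),[26,37),[24,35),[22,33),[20,31),[18,29); WM=26; [0,11) fires=1 [2,13) fires=1 [4,15) fires=1 [6,17) fires=1 [8,19) fires=1 [10,21) fires=2 [12,23) fires=1 [14,25) fires=1
i=4 t=48 v=6: → [48,59),[46,57),[44,55),[42,53),[40,51),[38,49); WM=26
i=5 t=37 v=8: → [36,47),[34,45),[32,43),[30,41),[28,39); WM=26
i=6 t=37 v=6: → [36,47),[34,45),[32,43),[30,41),[28,39); WM=26

3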